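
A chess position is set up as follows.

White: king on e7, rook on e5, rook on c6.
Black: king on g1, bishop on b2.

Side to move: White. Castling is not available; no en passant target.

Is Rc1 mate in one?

no

After Rc1: black king on g1; in check: yes, from the white rook on c1.
Black has 4 legal replies: Kh2, Kg2, Kf2, Bxc1.
In check but a legal move exists → not checkmate.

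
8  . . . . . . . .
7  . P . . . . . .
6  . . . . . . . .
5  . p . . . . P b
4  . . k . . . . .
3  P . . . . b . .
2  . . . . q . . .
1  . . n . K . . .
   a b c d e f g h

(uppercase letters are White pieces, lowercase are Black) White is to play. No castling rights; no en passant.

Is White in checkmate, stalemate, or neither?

White to move; white king on e1.
In check: yes, from the black queen on e2.
King squares — d1: attacked by Qe2; f1: attacked by Qe2; d2: attacked by Qe2; e2: attacked by Nc1; f2: attacked by Qe2.
Legal moves for White: none.
In check with no legal moves → checkmate.

checkmate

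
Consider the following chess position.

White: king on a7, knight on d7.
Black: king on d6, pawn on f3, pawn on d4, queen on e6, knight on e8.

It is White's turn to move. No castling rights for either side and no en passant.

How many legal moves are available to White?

11

White to move; king on a7.
In check: no.
Legal moves: Nf8, Nb8, Nf6, Nb6, Ne5, Nc5, Kb8, Ka8, Kb7, Kb6, Ka6.
Count: 11.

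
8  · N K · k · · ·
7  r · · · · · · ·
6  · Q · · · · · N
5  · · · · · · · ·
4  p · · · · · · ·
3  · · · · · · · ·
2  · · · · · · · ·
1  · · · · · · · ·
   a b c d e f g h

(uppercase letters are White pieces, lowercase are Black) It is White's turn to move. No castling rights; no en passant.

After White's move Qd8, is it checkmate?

yes

After Qd8: black king on e8; in check: yes, from the white queen on d8.
King squares — d7: attacked by Nb8; e7: attacked by Qd8; f7: attacked by Nh6; d8: attacked by Kc8; f8: attacked by Qd8.
Black has no legal moves → checkmate.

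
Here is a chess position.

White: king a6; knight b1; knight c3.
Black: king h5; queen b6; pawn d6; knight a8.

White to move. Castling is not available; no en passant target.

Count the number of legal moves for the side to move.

White to move; king on a6.
In check: yes, from the black queen on b6.
Legal moves: none.
Count: 0.

0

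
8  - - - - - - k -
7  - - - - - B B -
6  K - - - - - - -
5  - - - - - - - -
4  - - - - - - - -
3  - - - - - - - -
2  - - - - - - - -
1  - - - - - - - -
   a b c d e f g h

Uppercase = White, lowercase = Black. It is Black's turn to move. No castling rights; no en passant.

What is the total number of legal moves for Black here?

3

Black to move; king on g8.
In check: yes, from the white bishop on f7.
Legal moves: Kh7, Kxg7, Kxf7.
Count: 3.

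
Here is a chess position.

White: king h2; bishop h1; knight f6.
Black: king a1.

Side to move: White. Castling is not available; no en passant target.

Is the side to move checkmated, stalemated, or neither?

White to move; white king on h2.
In check: no.
Legal moves for White include: Ng8, Ne8, Nh7, Nd7, Nh5, Nd5, Ng4, Ne4, Kh3, Kg3, Kg2, Kg1, Ba8, Bb7, Bc6, Bd5, Be4, Bf3, ... (list truncated; more exist).
White has legal moves and is not in check → neither.

neither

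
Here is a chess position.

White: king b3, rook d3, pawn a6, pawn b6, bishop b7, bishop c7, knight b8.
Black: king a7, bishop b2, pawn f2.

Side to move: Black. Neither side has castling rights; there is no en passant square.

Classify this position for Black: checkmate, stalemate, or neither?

Black to move; black king on a7.
In check: yes, from the white pawn on b6.
King squares — a6: attacked by Bb7; b6: attacked by Bc7; b7: attacked by Pa6; a8: attacked by Bb7; b8: attacked by Bc7.
Legal moves for Black: none.
In check with no legal moves → checkmate.

checkmate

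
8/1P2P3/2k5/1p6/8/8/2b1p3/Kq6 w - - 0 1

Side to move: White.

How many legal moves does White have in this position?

White to move; king on a1.
In check: yes, from the black queen on b1.
Legal moves: none.
Count: 0.

0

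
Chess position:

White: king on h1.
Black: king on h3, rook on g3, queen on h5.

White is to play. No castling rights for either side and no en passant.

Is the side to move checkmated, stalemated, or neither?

White to move; white king on h1.
In check: no.
King squares — g1: attacked by Rg3; g2: attacked by Rg3; h2: attacked by Kh3.
Legal moves for White: none.
Not in check and no legal moves → stalemate.

stalemate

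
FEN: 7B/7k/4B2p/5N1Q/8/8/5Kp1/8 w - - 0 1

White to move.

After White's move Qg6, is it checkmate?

After Qg6: black king on h7; in check: yes, from the white queen on g6.
Black has 2 legal replies: Kxh8, Kxg6.
In check but a legal move exists → not checkmate.

no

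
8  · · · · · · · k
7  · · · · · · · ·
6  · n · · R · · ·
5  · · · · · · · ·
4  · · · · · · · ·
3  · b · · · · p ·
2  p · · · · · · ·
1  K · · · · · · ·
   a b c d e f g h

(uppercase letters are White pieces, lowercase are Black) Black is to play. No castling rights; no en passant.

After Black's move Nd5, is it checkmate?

no

After Nd5: white king on a1; in check: no.
White is not in check, so this cannot be checkmate.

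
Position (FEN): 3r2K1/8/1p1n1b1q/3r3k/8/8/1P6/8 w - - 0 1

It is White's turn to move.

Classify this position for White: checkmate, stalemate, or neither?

checkmate

White to move; white king on g8.
In check: yes, from the black rook on d8.
King squares — f7: attacked by Nd6; g7: attacked by Bf6; h7: attacked by Qh6; f8: attacked by Qh6; h8: attacked by Bf6.
Legal moves for White: none.
In check with no legal moves → checkmate.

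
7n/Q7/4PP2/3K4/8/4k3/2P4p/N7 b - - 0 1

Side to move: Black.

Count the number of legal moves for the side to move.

Black to move; king on e3.
In check: yes, from the white queen on a7.
Legal moves: Kf4, Kf3, Ke2, Kd2.
Count: 4.

4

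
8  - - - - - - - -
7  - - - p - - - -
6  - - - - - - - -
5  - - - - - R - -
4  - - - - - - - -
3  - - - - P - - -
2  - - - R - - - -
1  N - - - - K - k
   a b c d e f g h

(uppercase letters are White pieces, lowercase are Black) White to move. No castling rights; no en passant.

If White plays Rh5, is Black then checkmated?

yes

After Rh5: black king on h1; in check: yes, from the white rook on h5.
King squares — g1: attacked by Kf1; g2: attacked by Kf1; h2: attacked by Rd2.
Black has no legal moves → checkmate.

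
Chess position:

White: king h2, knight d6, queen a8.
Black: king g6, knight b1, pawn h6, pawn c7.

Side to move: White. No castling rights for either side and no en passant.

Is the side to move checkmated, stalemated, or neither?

White to move; white king on h2.
In check: no.
Legal moves for White include: Qh8, Qg8+, Qf8, Qe8+, Qd8, Qc8, Qb8, Qb7, Qa7, Qc6, Qa6, Qd5, Qa5, Qe4+, Qa4, Qf3, Qa3, Qg2+, ... (list truncated; more exist).
White has legal moves and is not in check → neither.

neither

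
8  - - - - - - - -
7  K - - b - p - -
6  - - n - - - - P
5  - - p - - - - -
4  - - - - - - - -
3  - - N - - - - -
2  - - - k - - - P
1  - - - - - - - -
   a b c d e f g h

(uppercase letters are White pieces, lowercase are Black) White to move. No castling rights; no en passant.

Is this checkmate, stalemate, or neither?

neither

White to move; white king on a7.
In check: yes, from the black knight on c6.
King squares — a6: available; b6: available; b7: available; a8: available; b8: attacked by Nc6.
Legal moves for White: Ka8, Kb7, Kb6, Ka6.
White is in check but has 4 legal moves → neither.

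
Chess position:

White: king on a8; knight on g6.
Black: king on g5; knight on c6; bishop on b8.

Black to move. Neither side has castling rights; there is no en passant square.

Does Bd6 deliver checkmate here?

After Bd6: white king on a8; in check: no.
White is not in check, so this cannot be checkmate.

no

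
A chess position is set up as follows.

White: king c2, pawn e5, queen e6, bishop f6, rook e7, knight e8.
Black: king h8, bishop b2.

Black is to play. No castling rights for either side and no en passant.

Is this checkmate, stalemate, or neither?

Black to move; black king on h8.
In check: yes, from the white bishop on f6.
King squares — g7: attacked by Bf6; h7: attacked by Re7; g8: attacked by Qe6.
Legal moves for Black: none.
In check with no legal moves → checkmate.

checkmate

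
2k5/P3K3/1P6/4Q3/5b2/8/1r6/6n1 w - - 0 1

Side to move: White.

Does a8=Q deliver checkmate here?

After a8=Q: black king on c8; in check: yes, from the white queen on a8.
King squares — b7: attacked by Qa8; c7: attacked by Qe5; d7: attacked by Ke7; b8: attacked by Qe5; d8: attacked by Ke7.
Black has no legal moves → checkmate.

yes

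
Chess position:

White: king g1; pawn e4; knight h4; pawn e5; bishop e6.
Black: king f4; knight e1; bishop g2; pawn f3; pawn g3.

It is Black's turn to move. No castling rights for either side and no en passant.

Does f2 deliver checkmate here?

yes

After f2: white king on g1; in check: yes, from the black pawn on f2.
King squares — f1: attacked by Bg2; h1: attacked by Bg2; f2: attacked by Pg3; g2: attacked by Ne1; h2: attacked by Pg3.
White has no legal moves → checkmate.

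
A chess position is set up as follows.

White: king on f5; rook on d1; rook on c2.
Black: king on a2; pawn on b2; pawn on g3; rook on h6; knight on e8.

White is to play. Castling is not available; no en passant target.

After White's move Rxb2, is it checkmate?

After Rxb2: black king on a2; in check: yes, from the white rook on b2.
Black has 2 legal replies: Ka3, Kxb2.
In check but a legal move exists → not checkmate.

no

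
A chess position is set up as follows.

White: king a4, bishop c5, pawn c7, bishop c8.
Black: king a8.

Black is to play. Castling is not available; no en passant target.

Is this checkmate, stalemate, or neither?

stalemate

Black to move; black king on a8.
In check: no.
King squares — a7: attacked by Bc5; b7: attacked by Bc8; b8: attacked by Pc7.
Legal moves for Black: none.
Not in check and no legal moves → stalemate.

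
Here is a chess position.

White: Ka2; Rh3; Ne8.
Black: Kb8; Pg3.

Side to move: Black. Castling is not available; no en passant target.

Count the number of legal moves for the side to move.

5

Black to move; king on b8.
In check: no.
Legal moves: Kc8, Ka8, Kb7, Ka7, g2.
Count: 5.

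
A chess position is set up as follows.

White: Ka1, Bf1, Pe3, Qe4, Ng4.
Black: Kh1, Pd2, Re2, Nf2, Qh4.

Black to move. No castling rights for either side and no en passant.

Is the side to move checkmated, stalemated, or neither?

neither

Black to move; black king on h1.
In check: yes, from the white queen on e4.
King squares — g1: available; g2: attacked by Bf1; h2: attacked by Ng4.
Legal moves for Black: Kg1, Nxe4.
Black is in check but has 2 legal moves → neither.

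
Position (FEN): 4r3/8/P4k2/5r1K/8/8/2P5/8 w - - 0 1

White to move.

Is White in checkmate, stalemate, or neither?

White to move; white king on h5.
In check: yes, from the black rook on f5.
King squares — g4: available; h4: available; g5: attacked by Rf5; g6: attacked by Kf6; h6: available.
Legal moves for White: Kh6, Kh4, Kg4.
White is in check but has 3 legal moves → neither.

neither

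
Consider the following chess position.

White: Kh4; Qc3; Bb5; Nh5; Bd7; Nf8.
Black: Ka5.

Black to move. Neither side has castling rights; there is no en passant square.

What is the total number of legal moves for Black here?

1

Black to move; king on a5.
In check: yes, from the white queen on c3.
Legal moves: Kb6.
Count: 1.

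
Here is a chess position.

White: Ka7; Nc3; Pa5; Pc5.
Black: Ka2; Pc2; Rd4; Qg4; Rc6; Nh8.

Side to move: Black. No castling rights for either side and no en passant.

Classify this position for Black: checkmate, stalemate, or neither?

Black to move; black king on a2.
In check: yes, from the white knight on c3.
King squares — a1: available; b1: attacked by Nc3; b2: available; a3: available; b3: available.
Legal moves for Black: Kb3, Ka3, Kb2, Ka1.
Black is in check but has 4 legal moves → neither.

neither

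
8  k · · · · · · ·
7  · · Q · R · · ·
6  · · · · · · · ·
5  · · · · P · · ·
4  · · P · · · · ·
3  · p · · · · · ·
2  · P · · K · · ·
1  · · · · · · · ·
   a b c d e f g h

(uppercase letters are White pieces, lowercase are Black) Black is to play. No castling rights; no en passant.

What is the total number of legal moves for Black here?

Black to move; king on a8.
In check: no.
Legal moves: none.
Count: 0.

0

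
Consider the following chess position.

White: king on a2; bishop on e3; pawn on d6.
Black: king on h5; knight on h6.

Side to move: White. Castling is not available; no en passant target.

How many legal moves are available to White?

17

White to move; king on a2.
In check: no.
Legal moves: Ba7, Bxh6, Bb6, Bg5, Bc5, Bf4, Bd4, Bf2, Bd2, Bg1, Bc1, Kb3, Ka3, Kb2, Kb1, Ka1, d7.
Count: 17.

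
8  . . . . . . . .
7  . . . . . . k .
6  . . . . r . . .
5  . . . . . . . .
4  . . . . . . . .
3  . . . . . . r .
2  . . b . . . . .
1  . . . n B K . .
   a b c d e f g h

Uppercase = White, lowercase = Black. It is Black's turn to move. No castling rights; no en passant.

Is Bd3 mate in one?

After Bd3: white king on f1; in check: yes, from the black bishop on d3.
King squares — e1: own bishop; g1: attacked by Rg3; e2: attacked by Bd3; f2: attacked by Nd1; g2: attacked by Rg3.
White has no legal moves → checkmate.

yes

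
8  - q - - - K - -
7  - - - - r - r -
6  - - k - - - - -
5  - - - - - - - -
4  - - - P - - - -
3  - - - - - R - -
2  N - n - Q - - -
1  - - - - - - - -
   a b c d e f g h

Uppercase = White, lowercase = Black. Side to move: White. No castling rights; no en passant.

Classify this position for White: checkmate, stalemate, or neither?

checkmate

White to move; white king on f8.
In check: yes, from the black queen on b8.
King squares — e7: attacked by Rg7; f7: attacked by Re7; g7: attacked by Re7; e8: attacked by Re7; g8: attacked by Rg7.
Legal moves for White: none.
In check with no legal moves → checkmate.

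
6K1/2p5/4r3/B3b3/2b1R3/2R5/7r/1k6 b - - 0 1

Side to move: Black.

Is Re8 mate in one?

After Re8: white king on g8; in check: yes, from the black bishop on c4 and the black rook on e8.
King squares — f7: attacked by Bc4; g7: attacked by Be5; h7: attacked by Rh2; f8: attacked by Re8; h8: attacked by Rh2.
White has no legal moves → checkmate.

yes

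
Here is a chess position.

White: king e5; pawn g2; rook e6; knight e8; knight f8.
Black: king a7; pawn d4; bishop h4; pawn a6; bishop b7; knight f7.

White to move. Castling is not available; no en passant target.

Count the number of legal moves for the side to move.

White to move; king on e5.
In check: yes, from the black knight on f7.
Legal moves: Kf5, Kf4, Kxd4.
Count: 3.

3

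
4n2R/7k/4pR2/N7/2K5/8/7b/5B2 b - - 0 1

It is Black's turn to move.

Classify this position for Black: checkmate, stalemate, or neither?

Black to move; black king on h7.
In check: yes, from the white rook on h8.
King squares — g6: attacked by Rf6; h6: attacked by Rf6; g7: available; g8: attacked by Rh8; h8: available.
Legal moves for Black: Kxh8, Kg7.
Black is in check but has 2 legal moves → neither.

neither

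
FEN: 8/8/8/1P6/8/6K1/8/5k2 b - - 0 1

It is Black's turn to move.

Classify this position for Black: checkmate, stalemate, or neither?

Black to move; black king on f1.
In check: no.
Legal moves for Black: Ke2, Kg1, Ke1.
Black has 3 legal moves and is not in check → neither.

neither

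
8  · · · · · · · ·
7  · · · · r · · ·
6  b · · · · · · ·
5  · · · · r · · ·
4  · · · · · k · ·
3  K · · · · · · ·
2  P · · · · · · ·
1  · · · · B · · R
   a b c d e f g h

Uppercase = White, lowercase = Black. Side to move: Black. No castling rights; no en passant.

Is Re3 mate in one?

After Re3: white king on a3; in check: yes, from the black rook on e3.
White has 4 legal replies: Kb4, Ka4, Kb2, Bc3.
In check but a legal move exists → not checkmate.

no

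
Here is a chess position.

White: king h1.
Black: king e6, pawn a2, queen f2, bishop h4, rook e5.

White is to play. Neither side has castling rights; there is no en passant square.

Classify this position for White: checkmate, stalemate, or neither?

White to move; white king on h1.
In check: no.
King squares — g1: attacked by Qf2; g2: attacked by Qf2; h2: attacked by Qf2.
Legal moves for White: none.
Not in check and no legal moves → stalemate.

stalemate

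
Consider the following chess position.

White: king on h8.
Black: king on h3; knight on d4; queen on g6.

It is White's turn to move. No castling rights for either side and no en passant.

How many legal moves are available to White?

0

White to move; king on h8.
In check: no.
Legal moves: none.
Count: 0.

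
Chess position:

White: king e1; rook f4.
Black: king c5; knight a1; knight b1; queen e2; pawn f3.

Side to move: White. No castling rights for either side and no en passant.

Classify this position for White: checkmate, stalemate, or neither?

White to move; white king on e1.
In check: yes, from the black queen on e2.
King squares — d1: attacked by Qe2; f1: attacked by Qe2; d2: attacked by Nb1; e2: attacked by Pf3; f2: attacked by Qe2.
Legal moves for White: none.
In check with no legal moves → checkmate.

checkmate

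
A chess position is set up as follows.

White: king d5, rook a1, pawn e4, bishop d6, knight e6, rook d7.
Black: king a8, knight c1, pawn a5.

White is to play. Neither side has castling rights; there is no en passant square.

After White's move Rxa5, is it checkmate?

yes

After Rxa5: black king on a8; in check: yes, from the white rook on a5.
King squares — a7: attacked by Ra5; b7: attacked by Rd7; b8: attacked by Bd6.
Black has no legal moves → checkmate.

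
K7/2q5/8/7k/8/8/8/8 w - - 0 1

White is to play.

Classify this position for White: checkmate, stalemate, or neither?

stalemate

White to move; white king on a8.
In check: no.
King squares — a7: attacked by Qc7; b7: attacked by Qc7; b8: attacked by Qc7.
Legal moves for White: none.
Not in check and no legal moves → stalemate.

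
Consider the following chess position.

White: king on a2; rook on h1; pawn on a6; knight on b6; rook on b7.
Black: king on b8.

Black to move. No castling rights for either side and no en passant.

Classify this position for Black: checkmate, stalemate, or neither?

Black to move; black king on b8.
In check: yes, from the white rook on b7.
King squares — a7: attacked by Rb7; b7: attacked by Pa6; c7: attacked by Rb7; a8: attacked by Nb6; c8: attacked by Nb6.
Legal moves for Black: none.
In check with no legal moves → checkmate.

checkmate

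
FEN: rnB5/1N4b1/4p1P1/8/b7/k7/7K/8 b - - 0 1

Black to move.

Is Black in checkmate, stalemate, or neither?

neither

Black to move; black king on a3.
In check: no.
Legal moves for Black include: Nd7, Nc6, Na6, Ra7, Ra6, Ra5, Bh8, Bf8, Bh6, Bf6, Be5+, Bd4, Bc3, Bb2, Ba1, Be8, Bd7, Bc6, ... (list truncated; more exist).
Black has legal moves and is not in check → neither.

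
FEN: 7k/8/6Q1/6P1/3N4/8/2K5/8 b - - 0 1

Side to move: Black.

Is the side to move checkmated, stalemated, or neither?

stalemate

Black to move; black king on h8.
In check: no.
King squares — g7: attacked by Qg6; h7: attacked by Qg6; g8: attacked by Qg6.
Legal moves for Black: none.
Not in check and no legal moves → stalemate.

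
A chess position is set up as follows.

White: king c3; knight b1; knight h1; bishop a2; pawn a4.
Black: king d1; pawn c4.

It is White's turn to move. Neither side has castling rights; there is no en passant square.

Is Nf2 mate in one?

After Nf2: black king on d1; in check: yes, from the white knight on f2.
Black has 3 legal replies: Ke2, Ke1, Kc1.
In check but a legal move exists → not checkmate.

no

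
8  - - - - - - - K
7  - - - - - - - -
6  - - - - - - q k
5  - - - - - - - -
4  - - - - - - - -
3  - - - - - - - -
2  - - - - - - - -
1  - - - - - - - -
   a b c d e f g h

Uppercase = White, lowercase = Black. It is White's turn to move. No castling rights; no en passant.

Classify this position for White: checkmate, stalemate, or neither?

stalemate

White to move; white king on h8.
In check: no.
King squares — g7: attacked by Qg6; h7: attacked by Qg6; g8: attacked by Qg6.
Legal moves for White: none.
Not in check and no legal moves → stalemate.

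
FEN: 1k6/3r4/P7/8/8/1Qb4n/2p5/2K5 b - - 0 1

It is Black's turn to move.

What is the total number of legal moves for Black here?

6

Black to move; king on b8.
In check: yes, from the white queen on b3.
Legal moves: Kc8, Ka8, Kc7, Ka7, Rb7, Bb4.
Count: 6.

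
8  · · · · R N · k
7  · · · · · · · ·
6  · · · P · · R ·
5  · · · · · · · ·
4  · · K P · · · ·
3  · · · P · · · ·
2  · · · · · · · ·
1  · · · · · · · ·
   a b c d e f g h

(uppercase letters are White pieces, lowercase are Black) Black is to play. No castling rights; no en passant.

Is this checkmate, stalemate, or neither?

Black to move; black king on h8.
In check: no.
King squares — g7: attacked by Rg6; h7: attacked by Nf8; g8: attacked by Rg6.
Legal moves for Black: none.
Not in check and no legal moves → stalemate.

stalemate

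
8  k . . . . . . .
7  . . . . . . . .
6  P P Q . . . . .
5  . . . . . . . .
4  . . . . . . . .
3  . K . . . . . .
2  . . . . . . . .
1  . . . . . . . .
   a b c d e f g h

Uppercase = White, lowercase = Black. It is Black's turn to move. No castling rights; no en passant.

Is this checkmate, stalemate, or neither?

neither

Black to move; black king on a8.
In check: yes, from the white queen on c6.
Legal moves for Black: Kb8.
Black is in check but has 1 legal move → neither.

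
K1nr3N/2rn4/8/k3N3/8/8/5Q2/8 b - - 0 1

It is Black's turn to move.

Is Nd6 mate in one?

yes

After Nd6: white king on a8; in check: yes, from the black rook on d8.
King squares — a7: attacked by Rc7; b7: attacked by Nd6; b8: attacked by Nd7.
White has no legal moves → checkmate.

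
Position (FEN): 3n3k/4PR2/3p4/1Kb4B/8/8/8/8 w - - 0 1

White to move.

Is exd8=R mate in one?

After exd8=R: black king on h8; in check: yes, from the white rook on d8.
King squares — g7: attacked by Rf7; h7: attacked by Rf7; g8: attacked by Rd8.
Black has no legal moves → checkmate.

yes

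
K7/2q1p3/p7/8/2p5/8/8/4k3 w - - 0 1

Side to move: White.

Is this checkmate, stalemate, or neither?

White to move; white king on a8.
In check: no.
King squares — a7: attacked by Qc7; b7: attacked by Qc7; b8: attacked by Qc7.
Legal moves for White: none.
Not in check and no legal moves → stalemate.

stalemate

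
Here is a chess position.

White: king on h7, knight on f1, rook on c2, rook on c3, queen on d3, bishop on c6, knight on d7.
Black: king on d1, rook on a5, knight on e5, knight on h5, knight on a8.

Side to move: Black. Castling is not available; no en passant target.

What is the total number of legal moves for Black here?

Black to move; king on d1.
In check: yes, from the white queen on d3.
Legal moves: Ke1, Nxd3.
Count: 2.

2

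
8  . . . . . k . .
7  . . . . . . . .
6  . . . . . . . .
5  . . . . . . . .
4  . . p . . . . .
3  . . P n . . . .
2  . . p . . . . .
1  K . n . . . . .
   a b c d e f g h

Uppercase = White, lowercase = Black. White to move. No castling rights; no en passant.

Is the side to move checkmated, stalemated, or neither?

White to move; white king on a1.
In check: no.
King squares — b1: attacked by Pc2; a2: attacked by Nc1; b2: attacked by Nd3.
Legal moves for White: none.
Not in check and no legal moves → stalemate.

stalemate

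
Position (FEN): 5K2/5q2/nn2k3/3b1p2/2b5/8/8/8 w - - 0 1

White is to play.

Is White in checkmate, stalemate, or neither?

checkmate

White to move; white king on f8.
In check: yes, from the black queen on f7.
King squares — e7: attacked by Ke6; f7: attacked by Ke6; g7: attacked by Qf7; e8: attacked by Qf7; g8: attacked by Qf7.
Legal moves for White: none.
In check with no legal moves → checkmate.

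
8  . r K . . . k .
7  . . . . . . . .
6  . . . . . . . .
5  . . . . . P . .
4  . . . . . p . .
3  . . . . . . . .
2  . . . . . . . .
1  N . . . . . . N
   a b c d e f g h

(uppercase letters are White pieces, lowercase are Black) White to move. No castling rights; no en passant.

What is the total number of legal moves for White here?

White to move; king on c8.
In check: yes, from the black rook on b8.
Legal moves: Kxb8, Kd7, Kc7.
Count: 3.

3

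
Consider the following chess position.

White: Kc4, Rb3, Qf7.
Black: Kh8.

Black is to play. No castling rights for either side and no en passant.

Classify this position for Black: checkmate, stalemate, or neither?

Black to move; black king on h8.
In check: no.
King squares — g7: attacked by Qf7; h7: attacked by Qf7; g8: attacked by Qf7.
Legal moves for Black: none.
Not in check and no legal moves → stalemate.

stalemate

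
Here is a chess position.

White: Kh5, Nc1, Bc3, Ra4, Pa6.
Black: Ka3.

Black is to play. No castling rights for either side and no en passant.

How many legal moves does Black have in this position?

Black to move; king on a3.
In check: yes, from the white rook on a4.
Legal moves: Kxa4.
Count: 1.

1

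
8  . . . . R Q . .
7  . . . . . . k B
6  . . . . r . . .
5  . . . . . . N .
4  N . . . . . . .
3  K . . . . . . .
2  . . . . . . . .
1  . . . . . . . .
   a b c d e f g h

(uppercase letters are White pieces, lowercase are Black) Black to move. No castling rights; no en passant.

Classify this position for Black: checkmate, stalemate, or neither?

Black to move; black king on g7.
In check: yes, from the white queen on f8.
King squares — f6: attacked by Qf8; g6: attacked by Bh7; h6: attacked by Qf8; f7: attacked by Ng5; h7: attacked by Ng5; f8: attacked by Re8; g8: attacked by Bh7; h8: attacked by Qf8.
Legal moves for Black: none.
In check with no legal moves → checkmate.

checkmate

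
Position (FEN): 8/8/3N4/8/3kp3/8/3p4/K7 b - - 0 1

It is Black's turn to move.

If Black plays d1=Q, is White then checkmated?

After d1=Q: white king on a1; in check: yes, from the black queen on d1.
White has 2 legal replies: Kb2, Ka2.
In check but a legal move exists → not checkmate.

no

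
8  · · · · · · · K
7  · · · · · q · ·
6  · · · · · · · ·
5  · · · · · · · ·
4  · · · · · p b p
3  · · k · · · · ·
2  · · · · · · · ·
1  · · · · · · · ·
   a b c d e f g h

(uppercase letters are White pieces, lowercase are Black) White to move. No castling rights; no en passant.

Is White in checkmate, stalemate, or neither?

White to move; white king on h8.
In check: no.
King squares — g7: attacked by Qf7; h7: attacked by Qf7; g8: attacked by Qf7.
Legal moves for White: none.
Not in check and no legal moves → stalemate.

stalemate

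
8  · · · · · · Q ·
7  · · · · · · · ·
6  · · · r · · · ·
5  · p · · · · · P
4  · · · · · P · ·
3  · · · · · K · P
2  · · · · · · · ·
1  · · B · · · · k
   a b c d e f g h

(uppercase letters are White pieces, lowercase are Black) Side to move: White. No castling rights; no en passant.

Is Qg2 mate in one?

After Qg2: black king on h1; in check: yes, from the white queen on g2.
King squares — g1: attacked by Qg2; g2: attacked by Kf3; h2: attacked by Qg2.
Black has no legal moves → checkmate.

yes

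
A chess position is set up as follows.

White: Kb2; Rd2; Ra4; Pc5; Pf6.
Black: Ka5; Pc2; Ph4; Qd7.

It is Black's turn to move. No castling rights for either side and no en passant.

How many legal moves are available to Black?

Black to move; king on a5.
In check: yes, from the white rook on a4.
Legal moves: Kb5, Kxa4, Qxa4.
Count: 3.

3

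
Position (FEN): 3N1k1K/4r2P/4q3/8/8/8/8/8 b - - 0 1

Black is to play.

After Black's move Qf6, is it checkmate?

After Qf6: white king on h8; in check: yes, from the black queen on f6.
King squares — g7: attacked by Qf6; h7: own pawn; g8: attacked by Kf8.
White has no legal moves → checkmate.

yes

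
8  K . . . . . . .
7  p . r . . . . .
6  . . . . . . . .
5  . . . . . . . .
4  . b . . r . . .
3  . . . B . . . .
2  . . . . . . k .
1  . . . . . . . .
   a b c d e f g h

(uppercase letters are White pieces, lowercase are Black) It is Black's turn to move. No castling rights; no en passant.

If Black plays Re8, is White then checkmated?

After Re8: white king on a8; in check: yes, from the black rook on e8.
King squares — a7: attacked by Rc7; b7: attacked by Rc7; b8: attacked by Re8.
White has no legal moves → checkmate.

yes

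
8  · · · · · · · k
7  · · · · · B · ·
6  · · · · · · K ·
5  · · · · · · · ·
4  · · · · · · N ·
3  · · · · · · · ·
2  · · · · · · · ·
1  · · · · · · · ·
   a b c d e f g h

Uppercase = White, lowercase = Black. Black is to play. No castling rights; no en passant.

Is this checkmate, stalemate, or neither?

Black to move; black king on h8.
In check: no.
King squares — g7: attacked by Kg6; h7: attacked by Kg6; g8: attacked by Bf7.
Legal moves for Black: none.
Not in check and no legal moves → stalemate.

stalemate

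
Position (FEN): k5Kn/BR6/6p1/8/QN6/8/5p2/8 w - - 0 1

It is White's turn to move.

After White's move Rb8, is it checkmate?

After Rb8: black king on a8; in check: yes, from the white rook on b8.
King squares — a7: attacked by Qa4; b7: attacked by Rb8; b8: attacked by Ba7.
Black has no legal moves → checkmate.

yes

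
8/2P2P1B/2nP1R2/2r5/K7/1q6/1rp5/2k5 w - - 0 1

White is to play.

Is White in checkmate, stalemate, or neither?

White to move; white king on a4.
In check: yes, from the black queen on b3.
King squares — a3: attacked by Qb3; b3: attacked by Rb2; b4: attacked by Qb3; a5: attacked by Rc5; b5: attacked by Qb3.
Legal moves for White: none.
In check with no legal moves → checkmate.

checkmate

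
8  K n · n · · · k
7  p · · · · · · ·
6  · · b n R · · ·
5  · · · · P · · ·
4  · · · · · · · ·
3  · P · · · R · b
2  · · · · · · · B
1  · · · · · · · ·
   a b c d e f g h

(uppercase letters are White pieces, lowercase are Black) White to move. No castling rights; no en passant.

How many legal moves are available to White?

White to move; king on a8.
In check: yes, from the black bishop on c6.
Legal moves: Kxb8, Kxa7.
Count: 2.

2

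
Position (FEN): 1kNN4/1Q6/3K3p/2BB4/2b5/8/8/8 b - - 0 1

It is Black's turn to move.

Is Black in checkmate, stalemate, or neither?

Black to move; black king on b8.
In check: yes, from the white queen on b7.
King squares — a7: attacked by Bc5; b7: attacked by Bd5; c7: attacked by Kd6; a8: attacked by Qb7; c8: attacked by Qb7.
Legal moves for Black: none.
In check with no legal moves → checkmate.

checkmate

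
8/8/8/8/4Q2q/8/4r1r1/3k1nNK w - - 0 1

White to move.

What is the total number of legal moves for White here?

2

White to move; king on h1.
In check: yes, from the black queen on h4.
Legal moves: Qxh4, Nh3.
Count: 2.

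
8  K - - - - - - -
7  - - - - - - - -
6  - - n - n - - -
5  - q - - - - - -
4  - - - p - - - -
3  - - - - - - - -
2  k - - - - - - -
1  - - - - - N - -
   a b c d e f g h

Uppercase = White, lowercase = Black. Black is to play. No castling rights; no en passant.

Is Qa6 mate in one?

After Qa6: white king on a8; in check: yes, from the black queen on a6.
King squares — a7: attacked by Qa6; b7: attacked by Qa6; b8: attacked by Nc6.
White has no legal moves → checkmate.

yes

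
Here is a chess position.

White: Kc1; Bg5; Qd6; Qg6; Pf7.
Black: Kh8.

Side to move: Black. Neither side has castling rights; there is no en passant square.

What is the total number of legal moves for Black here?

Black to move; king on h8.
In check: no.
Legal moves: none.
Count: 0.

0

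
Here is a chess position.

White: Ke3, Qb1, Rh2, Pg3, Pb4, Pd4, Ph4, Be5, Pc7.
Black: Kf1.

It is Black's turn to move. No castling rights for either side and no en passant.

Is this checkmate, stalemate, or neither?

Black to move; black king on f1.
In check: yes, from the white queen on b1.
King squares — e1: attacked by Qb1; g1: attacked by Qb1; e2: attacked by Rh2; f2: attacked by Rh2; g2: attacked by Rh2.
Legal moves for Black: none.
In check with no legal moves → checkmate.

checkmate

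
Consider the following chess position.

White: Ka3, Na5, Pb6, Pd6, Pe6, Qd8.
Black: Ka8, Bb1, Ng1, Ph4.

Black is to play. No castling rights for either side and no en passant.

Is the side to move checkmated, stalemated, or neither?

Black to move; black king on a8.
In check: yes, from the white queen on d8.
King squares — a7: attacked by Pb6; b7: attacked by Na5; b8: attacked by Qd8.
Legal moves for Black: none.
In check with no legal moves → checkmate.

checkmate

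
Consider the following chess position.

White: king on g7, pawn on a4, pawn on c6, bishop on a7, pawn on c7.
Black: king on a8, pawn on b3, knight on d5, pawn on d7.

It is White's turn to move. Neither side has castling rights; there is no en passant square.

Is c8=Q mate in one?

no

After c8=Q: black king on a8; in check: yes, from the white queen on c8.
Black has 1 legal reply: Kxa7.
In check but a legal move exists → not checkmate.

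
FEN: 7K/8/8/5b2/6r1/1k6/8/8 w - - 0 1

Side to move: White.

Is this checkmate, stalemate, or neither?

White to move; white king on h8.
In check: no.
King squares — g7: attacked by Rg4; h7: attacked by Bf5; g8: attacked by Rg4.
Legal moves for White: none.
Not in check and no legal moves → stalemate.

stalemate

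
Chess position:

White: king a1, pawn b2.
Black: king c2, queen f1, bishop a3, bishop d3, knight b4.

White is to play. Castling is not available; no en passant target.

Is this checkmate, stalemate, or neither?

checkmate

White to move; white king on a1.
In check: yes, from the black queen on f1.
King squares — b1: attacked by Qf1; a2: attacked by Nb4; b2: own pawn.
Legal moves for White: none.
In check with no legal moves → checkmate.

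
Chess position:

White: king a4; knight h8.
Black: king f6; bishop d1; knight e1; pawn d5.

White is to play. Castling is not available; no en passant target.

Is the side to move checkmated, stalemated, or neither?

White to move; white king on a4.
In check: yes, from the black bishop on d1.
Legal moves for White: Kb5, Ka5, Kb4, Ka3.
White is in check but has 4 legal moves → neither.

neither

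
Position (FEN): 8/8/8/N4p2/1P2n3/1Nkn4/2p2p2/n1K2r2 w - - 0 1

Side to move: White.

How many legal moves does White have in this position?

White to move; king on c1.
In check: yes, from the black rook on f1 and the black knight on d3.
Legal moves: none.
Count: 0.

0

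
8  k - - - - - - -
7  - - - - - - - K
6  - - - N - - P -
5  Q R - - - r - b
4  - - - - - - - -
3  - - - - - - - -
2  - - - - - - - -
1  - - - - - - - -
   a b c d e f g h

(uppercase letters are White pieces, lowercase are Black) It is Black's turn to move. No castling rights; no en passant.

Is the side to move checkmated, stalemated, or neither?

Black to move; black king on a8.
In check: yes, from the white queen on a5.
King squares — a7: attacked by Qa5; b7: attacked by Rb5; b8: attacked by Rb5.
Legal moves for Black: none.
In check with no legal moves → checkmate.

checkmate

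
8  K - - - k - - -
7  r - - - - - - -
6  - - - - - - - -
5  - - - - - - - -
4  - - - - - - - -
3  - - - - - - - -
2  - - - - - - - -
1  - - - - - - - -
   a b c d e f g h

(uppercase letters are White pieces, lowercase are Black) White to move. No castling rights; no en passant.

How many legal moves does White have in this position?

2

White to move; king on a8.
In check: yes, from the black rook on a7.
Legal moves: Kb8, Kxa7.
Count: 2.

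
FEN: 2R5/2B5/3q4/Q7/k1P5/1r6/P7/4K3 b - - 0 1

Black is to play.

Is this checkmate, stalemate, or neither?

checkmate

Black to move; black king on a4.
In check: yes, from the white queen on a5.
King squares — a3: attacked by Qa5; b3: own rook; b4: attacked by Qa5; a5: attacked by Bc7; b5: attacked by Pc4.
Legal moves for Black: none.
In check with no legal moves → checkmate.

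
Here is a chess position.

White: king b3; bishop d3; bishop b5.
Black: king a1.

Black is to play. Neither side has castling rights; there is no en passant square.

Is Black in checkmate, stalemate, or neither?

stalemate

Black to move; black king on a1.
In check: no.
King squares — b1: attacked by Bd3; a2: attacked by Kb3; b2: attacked by Kb3.
Legal moves for Black: none.
Not in check and no legal moves → stalemate.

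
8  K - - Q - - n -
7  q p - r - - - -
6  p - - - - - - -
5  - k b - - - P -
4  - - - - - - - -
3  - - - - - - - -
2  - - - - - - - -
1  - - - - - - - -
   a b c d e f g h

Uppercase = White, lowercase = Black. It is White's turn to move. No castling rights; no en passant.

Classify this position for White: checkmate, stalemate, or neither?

checkmate

White to move; white king on a8.
In check: yes, from the black queen on a7.
King squares — a7: attacked by Bc5; b7: attacked by Qa7; b8: attacked by Qa7.
Legal moves for White: none.
In check with no legal moves → checkmate.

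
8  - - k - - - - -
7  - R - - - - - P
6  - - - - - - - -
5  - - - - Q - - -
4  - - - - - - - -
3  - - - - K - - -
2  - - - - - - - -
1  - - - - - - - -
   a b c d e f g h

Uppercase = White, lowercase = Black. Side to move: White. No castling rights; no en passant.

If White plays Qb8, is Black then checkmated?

After Qb8: black king on c8; in check: yes, from the white queen on b8.
King squares — b7: attacked by Qb8; c7: attacked by Rb7; d7: attacked by Rb7; b8: attacked by Rb7; d8: attacked by Qb8.
Black has no legal moves → checkmate.

yes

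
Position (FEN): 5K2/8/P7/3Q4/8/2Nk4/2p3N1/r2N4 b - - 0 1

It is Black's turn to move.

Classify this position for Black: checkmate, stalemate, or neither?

checkmate

Black to move; black king on d3.
In check: yes, from the white queen on d5.
King squares — c2: own pawn; d2: attacked by Qd5; e2: attacked by Nc3; c3: attacked by Nd1; e3: attacked by Nd1; c4: attacked by Qd5; d4: attacked by Qd5; e4: attacked by Nc3.
Legal moves for Black: none.
In check with no legal moves → checkmate.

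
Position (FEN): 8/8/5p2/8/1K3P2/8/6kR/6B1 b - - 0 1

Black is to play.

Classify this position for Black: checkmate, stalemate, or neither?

Black to move; black king on g2.
In check: yes, from the white rook on h2.
King squares — f1: available; g1: available; h1: attacked by Rh2; f2: attacked by Bg1; h2: attacked by Bg1; f3: available; g3: available; h3: attacked by Rh2.
Legal moves for Black: Kg3, Kf3, Kxg1, Kf1.
Black is in check but has 4 legal moves → neither.

neither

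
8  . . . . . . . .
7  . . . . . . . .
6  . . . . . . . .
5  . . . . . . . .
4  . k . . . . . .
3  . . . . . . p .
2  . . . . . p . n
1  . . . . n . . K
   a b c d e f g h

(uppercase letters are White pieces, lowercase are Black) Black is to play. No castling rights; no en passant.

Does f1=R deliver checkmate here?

yes

After f1=R: white king on h1; in check: yes, from the black rook on f1.
King squares — g1: attacked by Rf1; g2: attacked by Ne1; h2: attacked by Pg3.
White has no legal moves → checkmate.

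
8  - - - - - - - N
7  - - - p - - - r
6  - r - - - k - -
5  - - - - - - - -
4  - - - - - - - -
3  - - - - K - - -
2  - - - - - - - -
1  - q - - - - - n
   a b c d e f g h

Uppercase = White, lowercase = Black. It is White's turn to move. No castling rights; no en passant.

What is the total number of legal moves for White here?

White to move; king on e3.
In check: no.
Legal moves: Nf7, Ng6, Kf4, Kd4, Kf3, Ke2, Kd2.
Count: 7.

7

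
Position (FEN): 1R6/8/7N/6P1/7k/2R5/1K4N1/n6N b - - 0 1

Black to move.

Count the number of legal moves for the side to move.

2

Black to move; king on h4.
In check: yes, from the white knight on g2.
Legal moves: Kh5, Kxg5.
Count: 2.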